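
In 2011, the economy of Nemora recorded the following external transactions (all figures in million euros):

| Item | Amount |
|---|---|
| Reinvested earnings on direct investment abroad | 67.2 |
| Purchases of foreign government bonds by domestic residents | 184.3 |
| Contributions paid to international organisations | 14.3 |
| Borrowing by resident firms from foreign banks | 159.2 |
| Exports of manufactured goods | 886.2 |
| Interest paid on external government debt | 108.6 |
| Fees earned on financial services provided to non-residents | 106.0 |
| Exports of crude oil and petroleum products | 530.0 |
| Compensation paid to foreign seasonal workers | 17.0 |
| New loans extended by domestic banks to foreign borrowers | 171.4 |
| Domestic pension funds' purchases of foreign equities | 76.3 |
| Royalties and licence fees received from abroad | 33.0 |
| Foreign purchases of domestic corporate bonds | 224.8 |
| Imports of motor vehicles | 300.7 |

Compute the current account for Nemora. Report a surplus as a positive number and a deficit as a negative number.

Goods: 530.0 + 886.2 - 300.7 = 1115.5
Services: 106.0 + 33.0 = 139.0
Primary income: 67.2 - 108.6 - 17.0 = -58.4
Secondary income: -14.3
Current account = 1115.5 + 139.0 + (-58.4) + (-14.3) = 1181.8
(Excluded from the current account — financial account: purchases of foreign government bonds by domestic residents 184.3, borrowing by resident firms from foreign banks 159.2, new loans extended by domestic banks to foreign borrowers 171.4, domestic pension funds' purchases of foreign equities 76.3, foreign purchases of domestic corporate bonds 224.8.)

1181.8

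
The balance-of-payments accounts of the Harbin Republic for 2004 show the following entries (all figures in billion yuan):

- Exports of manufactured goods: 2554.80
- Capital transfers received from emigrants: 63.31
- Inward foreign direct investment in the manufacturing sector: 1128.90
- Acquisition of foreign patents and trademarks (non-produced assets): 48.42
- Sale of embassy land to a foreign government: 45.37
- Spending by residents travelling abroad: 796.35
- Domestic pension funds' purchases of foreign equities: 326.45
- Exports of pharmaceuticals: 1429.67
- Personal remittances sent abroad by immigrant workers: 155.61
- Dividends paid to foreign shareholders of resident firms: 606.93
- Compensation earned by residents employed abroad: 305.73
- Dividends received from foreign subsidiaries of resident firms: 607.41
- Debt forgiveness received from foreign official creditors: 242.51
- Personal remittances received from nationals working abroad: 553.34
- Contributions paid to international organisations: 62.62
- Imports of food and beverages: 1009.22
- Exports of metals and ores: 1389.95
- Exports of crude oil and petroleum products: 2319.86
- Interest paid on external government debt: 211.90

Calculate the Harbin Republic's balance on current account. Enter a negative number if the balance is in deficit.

Goods: 1429.67 + 2554.80 + 1389.95 - 1009.22 + 2319.86 = 6685.06
Services: -796.35
Primary income: -211.90 + 607.41 - 606.93 + 305.73 = 94.31
Secondary income: -155.61 + 553.34 - 62.62 = 335.11
Current account = 6685.06 + (-796.35) + 94.31 + 335.11 = 6318.13
(Excluded from the current account — capital account: capital transfers received from emigrants 63.31, acquisition of foreign patents and trademarks (non-produced assets) 48.42, sale of embassy land to a foreign government 45.37, debt forgiveness received from foreign official creditors 242.51; financial account: inward foreign direct investment in the manufacturing sector 1128.90, domestic pension funds' purchases of foreign equities 326.45.)

6318.13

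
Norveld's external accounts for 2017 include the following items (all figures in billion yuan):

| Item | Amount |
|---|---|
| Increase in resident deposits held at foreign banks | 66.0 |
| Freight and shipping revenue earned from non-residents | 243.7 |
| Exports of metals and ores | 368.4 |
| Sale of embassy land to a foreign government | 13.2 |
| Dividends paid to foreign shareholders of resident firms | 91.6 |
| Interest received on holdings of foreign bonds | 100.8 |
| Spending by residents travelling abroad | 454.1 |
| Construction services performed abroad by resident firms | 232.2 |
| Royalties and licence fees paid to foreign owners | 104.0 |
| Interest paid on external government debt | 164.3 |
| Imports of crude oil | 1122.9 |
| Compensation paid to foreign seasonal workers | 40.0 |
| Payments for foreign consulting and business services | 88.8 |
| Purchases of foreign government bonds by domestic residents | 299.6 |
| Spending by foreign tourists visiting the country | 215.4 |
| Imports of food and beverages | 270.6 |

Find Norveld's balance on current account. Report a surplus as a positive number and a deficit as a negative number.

-1175.8

Goods: 368.4 - 270.6 - 1122.9 = -1025.1
Services: -104.0 + 243.7 - 454.1 - 88.8 + 232.2 + 215.4 = 44.4
Primary income: -91.6 + 100.8 - 40.0 - 164.3 = -195.1
Current account = (-1025.1) + 44.4 + (-195.1) = -1175.8
(Excluded from the current account — financial account: increase in resident deposits held at foreign banks 66.0, purchases of foreign government bonds by domestic residents 299.6; capital account: sale of embassy land to a foreign government 13.2.)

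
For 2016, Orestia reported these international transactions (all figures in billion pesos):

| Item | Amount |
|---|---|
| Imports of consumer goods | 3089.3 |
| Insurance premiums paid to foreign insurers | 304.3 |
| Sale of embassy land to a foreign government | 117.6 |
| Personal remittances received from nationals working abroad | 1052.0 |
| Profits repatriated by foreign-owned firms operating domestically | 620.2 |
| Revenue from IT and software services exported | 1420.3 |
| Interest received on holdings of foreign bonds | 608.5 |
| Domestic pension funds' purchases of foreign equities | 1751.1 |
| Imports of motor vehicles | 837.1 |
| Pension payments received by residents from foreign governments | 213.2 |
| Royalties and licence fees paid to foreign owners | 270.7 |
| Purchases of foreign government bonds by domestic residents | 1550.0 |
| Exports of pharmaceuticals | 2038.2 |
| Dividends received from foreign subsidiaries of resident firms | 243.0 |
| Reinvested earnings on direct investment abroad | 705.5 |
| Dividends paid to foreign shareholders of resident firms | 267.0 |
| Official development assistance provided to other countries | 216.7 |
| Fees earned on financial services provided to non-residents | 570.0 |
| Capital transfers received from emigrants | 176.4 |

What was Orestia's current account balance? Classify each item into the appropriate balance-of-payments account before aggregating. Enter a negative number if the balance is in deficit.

1245.4

Goods: -837.1 - 3089.3 + 2038.2 = -1888.2
Services: -270.7 + 1420.3 + 570.0 - 304.3 = 1415.3
Primary income: -267.0 + 243.0 - 620.2 + 608.5 + 705.5 = 669.8
Secondary income: 1052.0 - 216.7 + 213.2 = 1048.5
Current account = (-1888.2) + 1415.3 + 669.8 + 1048.5 = 1245.4
(Excluded from the current account — capital account: sale of embassy land to a foreign government 117.6, capital transfers received from emigrants 176.4; financial account: domestic pension funds' purchases of foreign equities 1751.1, purchases of foreign government bonds by domestic residents 1550.0.)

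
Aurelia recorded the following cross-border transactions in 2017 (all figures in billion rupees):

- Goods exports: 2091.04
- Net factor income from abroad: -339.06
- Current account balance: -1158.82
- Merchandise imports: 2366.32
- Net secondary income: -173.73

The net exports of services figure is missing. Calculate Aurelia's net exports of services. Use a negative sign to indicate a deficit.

-370.75

Current account = goods balance + services balance + net primary income + net secondary income
Sum of the known components = -788.07
Net exports of services = CA - (known components) = -1158.82 - (-788.07) = -370.75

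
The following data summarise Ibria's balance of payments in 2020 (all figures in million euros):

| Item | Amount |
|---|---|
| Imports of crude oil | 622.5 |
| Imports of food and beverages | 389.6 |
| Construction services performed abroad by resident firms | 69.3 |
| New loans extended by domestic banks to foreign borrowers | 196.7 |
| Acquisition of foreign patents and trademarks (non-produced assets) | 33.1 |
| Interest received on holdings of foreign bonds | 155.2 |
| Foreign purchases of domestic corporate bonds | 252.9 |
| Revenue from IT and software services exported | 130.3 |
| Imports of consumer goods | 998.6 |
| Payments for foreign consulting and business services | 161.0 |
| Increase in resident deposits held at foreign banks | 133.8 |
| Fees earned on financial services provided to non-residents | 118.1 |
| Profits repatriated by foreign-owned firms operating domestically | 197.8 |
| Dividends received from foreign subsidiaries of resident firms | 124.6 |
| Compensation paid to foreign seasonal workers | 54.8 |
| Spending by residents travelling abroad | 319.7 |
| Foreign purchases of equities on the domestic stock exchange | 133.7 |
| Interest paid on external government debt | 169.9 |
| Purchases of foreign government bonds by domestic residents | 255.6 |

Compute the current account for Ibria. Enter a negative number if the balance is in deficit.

-2316.4

Goods: -622.5 - 998.6 - 389.6 = -2010.7
Services: -319.7 - 161.0 + 130.3 + 118.1 + 69.3 = -163.0
Primary income: -197.8 + 155.2 - 169.9 - 54.8 + 124.6 = -142.7
Current account = (-2010.7) + (-163.0) + (-142.7) = -2316.4
(Excluded from the current account — financial account: new loans extended by domestic banks to foreign borrowers 196.7, foreign purchases of domestic corporate bonds 252.9, increase in resident deposits held at foreign banks 133.8, foreign purchases of equities on the domestic stock exchange 133.7, purchases of foreign government bonds by domestic residents 255.6; capital account: acquisition of foreign patents and trademarks (non-produced assets) 33.1.)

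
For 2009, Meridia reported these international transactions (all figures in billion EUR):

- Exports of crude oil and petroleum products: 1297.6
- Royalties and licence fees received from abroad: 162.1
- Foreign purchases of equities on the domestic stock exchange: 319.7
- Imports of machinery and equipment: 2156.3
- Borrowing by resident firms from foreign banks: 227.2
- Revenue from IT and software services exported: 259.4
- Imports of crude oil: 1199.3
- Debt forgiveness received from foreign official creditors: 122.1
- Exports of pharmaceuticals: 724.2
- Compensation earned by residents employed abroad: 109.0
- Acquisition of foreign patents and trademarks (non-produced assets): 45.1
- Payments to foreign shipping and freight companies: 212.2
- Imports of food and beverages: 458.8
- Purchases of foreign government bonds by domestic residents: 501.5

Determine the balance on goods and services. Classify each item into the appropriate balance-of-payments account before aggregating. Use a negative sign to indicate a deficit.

-1583.3

Goods: 724.2 + 1297.6 - 2156.3 - 1199.3 - 458.8 = -1792.6
Services: -212.2 + 162.1 + 259.4 = 209.3
Trade balance = -1792.6 + 209.3 = -1583.3
(Excluded from the trade balance — financial account: foreign purchases of equities on the domestic stock exchange 319.7, borrowing by resident firms from foreign banks 227.2, purchases of foreign government bonds by domestic residents 501.5; capital account: debt forgiveness received from foreign official creditors 122.1, acquisition of foreign patents and trademarks (non-produced assets) 45.1; primary income: compensation earned by residents employed abroad 109.0.)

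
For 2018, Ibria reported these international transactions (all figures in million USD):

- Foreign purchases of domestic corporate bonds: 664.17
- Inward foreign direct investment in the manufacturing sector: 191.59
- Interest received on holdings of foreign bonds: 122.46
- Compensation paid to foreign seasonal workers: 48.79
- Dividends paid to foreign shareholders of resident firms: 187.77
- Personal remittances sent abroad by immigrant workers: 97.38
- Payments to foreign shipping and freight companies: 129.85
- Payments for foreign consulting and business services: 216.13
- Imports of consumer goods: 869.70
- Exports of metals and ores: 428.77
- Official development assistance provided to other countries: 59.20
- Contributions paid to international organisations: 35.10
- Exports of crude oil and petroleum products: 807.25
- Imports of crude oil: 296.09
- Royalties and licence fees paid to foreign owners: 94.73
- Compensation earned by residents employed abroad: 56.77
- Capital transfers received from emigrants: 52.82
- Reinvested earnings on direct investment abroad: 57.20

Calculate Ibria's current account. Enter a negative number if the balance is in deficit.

-562.29

Goods: -869.70 - 296.09 + 428.77 + 807.25 = 70.23
Services: -94.73 - 216.13 - 129.85 = -440.71
Primary income: 122.46 - 48.79 - 187.77 + 56.77 + 57.20 = -0.13
Secondary income: -97.38 - 35.10 - 59.20 = -191.68
Current account = 70.23 + (-440.71) + (-0.13) + (-191.68) = -562.29
(Excluded from the current account — financial account: foreign purchases of domestic corporate bonds 664.17, inward foreign direct investment in the manufacturing sector 191.59; capital account: capital transfers received from emigrants 52.82.)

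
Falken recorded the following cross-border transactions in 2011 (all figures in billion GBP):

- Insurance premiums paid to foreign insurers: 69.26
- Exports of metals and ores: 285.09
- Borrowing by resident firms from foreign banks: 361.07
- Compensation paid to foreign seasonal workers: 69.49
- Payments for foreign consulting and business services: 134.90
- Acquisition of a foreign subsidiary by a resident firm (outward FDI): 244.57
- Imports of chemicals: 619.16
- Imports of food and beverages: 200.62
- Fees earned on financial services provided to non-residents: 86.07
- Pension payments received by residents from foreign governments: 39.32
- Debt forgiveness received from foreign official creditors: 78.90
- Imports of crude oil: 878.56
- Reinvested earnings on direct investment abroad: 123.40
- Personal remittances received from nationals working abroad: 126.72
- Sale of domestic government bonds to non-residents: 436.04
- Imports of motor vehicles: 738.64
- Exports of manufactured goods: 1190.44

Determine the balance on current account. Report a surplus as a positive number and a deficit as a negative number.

-859.59

Goods: -200.62 - 619.16 + 1190.44 - 878.56 + 285.09 - 738.64 = -961.45
Services: -69.26 + 86.07 - 134.90 = -118.09
Primary income: -69.49 + 123.40 = 53.91
Secondary income: 126.72 + 39.32 = 166.04
Current account = (-961.45) + (-118.09) + 53.91 + 166.04 = -859.59
(Excluded from the current account — financial account: borrowing by resident firms from foreign banks 361.07, acquisition of a foreign subsidiary by a resident firm (outward FDI) 244.57, sale of domestic government bonds to non-residents 436.04; capital account: debt forgiveness received from foreign official creditors 78.90.)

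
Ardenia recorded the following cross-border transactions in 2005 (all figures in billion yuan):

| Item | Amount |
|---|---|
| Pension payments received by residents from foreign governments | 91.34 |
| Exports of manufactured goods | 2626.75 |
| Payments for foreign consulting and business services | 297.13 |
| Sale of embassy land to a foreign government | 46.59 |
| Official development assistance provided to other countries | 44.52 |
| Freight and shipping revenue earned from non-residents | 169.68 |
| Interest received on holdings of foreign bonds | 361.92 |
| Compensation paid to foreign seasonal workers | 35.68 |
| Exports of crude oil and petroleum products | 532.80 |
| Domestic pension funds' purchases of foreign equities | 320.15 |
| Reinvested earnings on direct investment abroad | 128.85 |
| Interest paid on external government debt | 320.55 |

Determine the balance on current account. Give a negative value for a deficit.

Goods: 2626.75 + 532.80 = 3159.55
Services: -297.13 + 169.68 = -127.45
Primary income: -35.68 + 361.92 + 128.85 - 320.55 = 134.54
Secondary income: 91.34 - 44.52 = 46.82
Current account = 3159.55 + (-127.45) + 134.54 + 46.82 = 3213.46
(Excluded from the current account — capital account: sale of embassy land to a foreign government 46.59; financial account: domestic pension funds' purchases of foreign equities 320.15.)

3213.46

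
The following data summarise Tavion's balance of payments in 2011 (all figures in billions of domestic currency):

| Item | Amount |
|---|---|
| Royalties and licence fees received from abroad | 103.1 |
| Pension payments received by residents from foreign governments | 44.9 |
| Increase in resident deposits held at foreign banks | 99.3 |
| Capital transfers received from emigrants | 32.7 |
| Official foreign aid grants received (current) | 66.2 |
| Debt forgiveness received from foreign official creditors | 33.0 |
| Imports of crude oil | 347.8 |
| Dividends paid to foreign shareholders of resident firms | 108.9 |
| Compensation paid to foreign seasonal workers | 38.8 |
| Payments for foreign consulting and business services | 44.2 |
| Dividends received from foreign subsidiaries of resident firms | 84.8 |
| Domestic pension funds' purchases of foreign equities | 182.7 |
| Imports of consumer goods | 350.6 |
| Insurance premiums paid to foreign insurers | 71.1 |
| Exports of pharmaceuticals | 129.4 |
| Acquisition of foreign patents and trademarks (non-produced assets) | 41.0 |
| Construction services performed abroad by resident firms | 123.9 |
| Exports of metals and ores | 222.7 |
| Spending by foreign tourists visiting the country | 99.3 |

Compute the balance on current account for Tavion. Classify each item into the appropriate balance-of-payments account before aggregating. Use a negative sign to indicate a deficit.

-87.1

Goods: -347.8 + 129.4 - 350.6 + 222.7 = -346.3
Services: 99.3 - 44.2 - 71.1 + 123.9 + 103.1 = 211.0
Primary income: -108.9 - 38.8 + 84.8 = -62.9
Secondary income: 66.2 + 44.9 = 111.1
Current account = (-346.3) + 211.0 + (-62.9) + 111.1 = -87.1
(Excluded from the current account — financial account: increase in resident deposits held at foreign banks 99.3, domestic pension funds' purchases of foreign equities 182.7; capital account: capital transfers received from emigrants 32.7, debt forgiveness received from foreign official creditors 33.0, acquisition of foreign patents and trademarks (non-produced assets) 41.0.)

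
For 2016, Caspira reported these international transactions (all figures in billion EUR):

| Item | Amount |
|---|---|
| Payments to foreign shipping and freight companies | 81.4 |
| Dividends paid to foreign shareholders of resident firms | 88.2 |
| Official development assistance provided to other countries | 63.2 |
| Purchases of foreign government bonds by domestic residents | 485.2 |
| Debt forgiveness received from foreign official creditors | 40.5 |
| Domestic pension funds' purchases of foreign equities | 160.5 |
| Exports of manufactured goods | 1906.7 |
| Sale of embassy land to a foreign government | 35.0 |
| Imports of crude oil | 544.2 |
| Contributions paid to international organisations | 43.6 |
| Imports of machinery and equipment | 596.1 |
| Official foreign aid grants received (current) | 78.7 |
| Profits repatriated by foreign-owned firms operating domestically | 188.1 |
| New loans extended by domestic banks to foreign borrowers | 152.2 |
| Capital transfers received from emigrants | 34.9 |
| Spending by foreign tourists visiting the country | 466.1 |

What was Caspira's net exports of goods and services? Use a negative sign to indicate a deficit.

1151.1

Goods: -544.2 + 1906.7 - 596.1 = 766.4
Services: 466.1 - 81.4 = 384.7
Trade balance = 766.4 + 384.7 = 1151.1
(Excluded from the trade balance — primary income: dividends paid to foreign shareholders of resident firms 88.2, profits repatriated by foreign-owned firms operating domestically 188.1; secondary income: official development assistance provided to other countries 63.2, contributions paid to international organisations 43.6, official foreign aid grants received (current) 78.7; financial account: purchases of foreign government bonds by domestic residents 485.2, domestic pension funds' purchases of foreign equities 160.5, new loans extended by domestic banks to foreign borrowers 152.2; capital account: debt forgiveness received from foreign official creditors 40.5, sale of embassy land to a foreign government 35.0, capital transfers received from emigrants 34.9.)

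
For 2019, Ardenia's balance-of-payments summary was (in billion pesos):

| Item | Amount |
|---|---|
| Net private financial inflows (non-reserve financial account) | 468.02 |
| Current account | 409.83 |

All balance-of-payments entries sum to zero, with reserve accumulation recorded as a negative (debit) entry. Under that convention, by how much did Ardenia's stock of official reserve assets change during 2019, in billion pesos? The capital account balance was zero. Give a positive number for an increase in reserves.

Official reserve transactions balance = -(409.83 + 468.02) = -877.85
An accumulation of reserves is recorded as a debit (negative entry), so the change in the stock of reserves is the negative of that balance.
Change in official reserves = -(-877.85) = 877.85

877.85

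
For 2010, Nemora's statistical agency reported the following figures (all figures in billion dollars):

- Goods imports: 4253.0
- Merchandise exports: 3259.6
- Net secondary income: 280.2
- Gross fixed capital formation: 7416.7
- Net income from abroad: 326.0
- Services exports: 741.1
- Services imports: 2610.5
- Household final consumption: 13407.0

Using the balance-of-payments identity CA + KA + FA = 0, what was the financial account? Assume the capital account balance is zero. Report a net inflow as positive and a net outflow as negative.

Goods balance = 3259.6 - 4253.0 = -993.4
Services balance = 741.1 - 2610.5 = -1869.4
Trade balance (goods + services) = -993.4 + (-1869.4) = -2862.8
Net primary income = 326.0
Net secondary income = 280.2
Current account = -2862.8 + 326.0 + 280.2 = -2256.6
Financial account = -(-2256.6) = 2256.6

2256.6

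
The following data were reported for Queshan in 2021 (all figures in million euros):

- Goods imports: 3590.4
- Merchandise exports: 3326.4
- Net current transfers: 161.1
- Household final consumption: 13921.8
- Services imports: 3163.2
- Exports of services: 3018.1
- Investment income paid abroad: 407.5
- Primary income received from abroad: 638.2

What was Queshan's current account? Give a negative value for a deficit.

Goods balance = 3326.4 - 3590.4 = -264.0
Services balance = 3018.1 - 3163.2 = -145.1
Trade balance (goods + services) = -264.0 + (-145.1) = -409.1
Net primary income = 638.2 - 407.5 = 230.7
Net secondary income = 161.1
Current account = -409.1 + 230.7 + 161.1 = -17.3

-17.3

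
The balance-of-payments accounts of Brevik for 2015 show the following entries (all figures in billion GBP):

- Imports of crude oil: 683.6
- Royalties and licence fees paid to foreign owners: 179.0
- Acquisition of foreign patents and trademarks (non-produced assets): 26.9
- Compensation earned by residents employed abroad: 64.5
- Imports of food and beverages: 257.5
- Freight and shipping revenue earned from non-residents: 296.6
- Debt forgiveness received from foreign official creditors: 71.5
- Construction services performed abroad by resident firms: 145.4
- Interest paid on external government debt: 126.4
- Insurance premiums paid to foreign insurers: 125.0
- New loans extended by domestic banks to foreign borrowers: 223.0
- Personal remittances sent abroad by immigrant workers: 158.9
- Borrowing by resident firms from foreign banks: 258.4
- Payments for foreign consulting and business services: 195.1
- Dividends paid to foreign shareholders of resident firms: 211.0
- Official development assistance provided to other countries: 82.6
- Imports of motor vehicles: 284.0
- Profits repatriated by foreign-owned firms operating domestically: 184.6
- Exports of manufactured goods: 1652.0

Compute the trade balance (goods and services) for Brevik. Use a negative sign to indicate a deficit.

369.8

Goods: -284.0 - 257.5 + 1652.0 - 683.6 = 426.9
Services: 145.4 - 195.1 - 125.0 + 296.6 - 179.0 = -57.1
Trade balance = 426.9 + (-57.1) = 369.8
(Excluded from the trade balance — capital account: acquisition of foreign patents and trademarks (non-produced assets) 26.9, debt forgiveness received from foreign official creditors 71.5; primary income: compensation earned by residents employed abroad 64.5, interest paid on external government debt 126.4, dividends paid to foreign shareholders of resident firms 211.0, profits repatriated by foreign-owned firms operating domestically 184.6; financial account: new loans extended by domestic banks to foreign borrowers 223.0, borrowing by resident firms from foreign banks 258.4; secondary income: personal remittances sent abroad by immigrant workers 158.9, official development assistance provided to other countries 82.6.)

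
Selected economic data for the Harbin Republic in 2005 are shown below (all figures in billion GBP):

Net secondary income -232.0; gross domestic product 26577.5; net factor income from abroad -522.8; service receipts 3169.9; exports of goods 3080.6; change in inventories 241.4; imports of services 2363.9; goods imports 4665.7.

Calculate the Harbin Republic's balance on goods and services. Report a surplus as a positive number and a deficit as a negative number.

-779.1

Goods balance = 3080.6 - 4665.7 = -1585.1
Services balance = 3169.9 - 2363.9 = 806.0
Trade balance (goods + services) = -1585.1 + 806.0 = -779.1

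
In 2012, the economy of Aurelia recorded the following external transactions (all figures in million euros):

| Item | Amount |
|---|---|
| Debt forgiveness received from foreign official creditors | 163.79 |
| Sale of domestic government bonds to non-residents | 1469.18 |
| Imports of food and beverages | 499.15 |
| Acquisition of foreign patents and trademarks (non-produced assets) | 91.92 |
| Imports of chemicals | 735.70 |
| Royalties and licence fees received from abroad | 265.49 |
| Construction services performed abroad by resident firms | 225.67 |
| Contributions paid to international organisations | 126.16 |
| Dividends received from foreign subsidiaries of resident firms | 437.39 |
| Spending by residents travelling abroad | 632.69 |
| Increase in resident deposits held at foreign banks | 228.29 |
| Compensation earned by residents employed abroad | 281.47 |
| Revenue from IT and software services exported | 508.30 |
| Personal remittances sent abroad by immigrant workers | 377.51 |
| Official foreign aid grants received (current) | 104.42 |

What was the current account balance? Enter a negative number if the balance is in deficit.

Goods: -735.70 - 499.15 = -1234.85
Services: -632.69 + 225.67 + 265.49 + 508.30 = 366.77
Primary income: 281.47 + 437.39 = 718.86
Secondary income: -126.16 + 104.42 - 377.51 = -399.25
Current account = (-1234.85) + 366.77 + 718.86 + (-399.25) = -548.47
(Excluded from the current account — capital account: debt forgiveness received from foreign official creditors 163.79, acquisition of foreign patents and trademarks (non-produced assets) 91.92; financial account: sale of domestic government bonds to non-residents 1469.18, increase in resident deposits held at foreign banks 228.29.)

-548.47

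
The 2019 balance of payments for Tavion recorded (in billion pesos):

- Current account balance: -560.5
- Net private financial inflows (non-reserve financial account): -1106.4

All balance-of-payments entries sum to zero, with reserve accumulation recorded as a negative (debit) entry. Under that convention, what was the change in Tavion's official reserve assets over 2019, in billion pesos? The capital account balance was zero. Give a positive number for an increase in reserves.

Official reserve transactions balance = -((-560.5) + (-1106.4)) = 1666.9
An accumulation of reserves is recorded as a debit (negative entry), so the change in the stock of reserves is the negative of that balance.
Change in official reserves = -(1666.9) = -1666.9

-1666.9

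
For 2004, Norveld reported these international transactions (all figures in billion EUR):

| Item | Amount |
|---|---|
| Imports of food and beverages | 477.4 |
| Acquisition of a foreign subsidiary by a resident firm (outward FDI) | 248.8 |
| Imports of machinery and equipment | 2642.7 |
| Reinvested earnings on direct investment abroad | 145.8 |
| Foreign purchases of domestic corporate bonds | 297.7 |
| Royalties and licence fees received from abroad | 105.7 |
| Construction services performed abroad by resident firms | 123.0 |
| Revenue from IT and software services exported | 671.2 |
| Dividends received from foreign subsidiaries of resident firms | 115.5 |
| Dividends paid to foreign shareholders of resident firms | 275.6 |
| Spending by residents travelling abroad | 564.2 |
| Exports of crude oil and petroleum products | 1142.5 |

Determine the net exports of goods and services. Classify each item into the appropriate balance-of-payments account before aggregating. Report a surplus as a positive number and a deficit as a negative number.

-1641.9

Goods: 1142.5 - 477.4 - 2642.7 = -1977.6
Services: -564.2 + 123.0 + 105.7 + 671.2 = 335.7
Trade balance = -1977.6 + 335.7 = -1641.9
(Excluded from the trade balance — financial account: acquisition of a foreign subsidiary by a resident firm (outward FDI) 248.8, foreign purchases of domestic corporate bonds 297.7; primary income: reinvested earnings on direct investment abroad 145.8, dividends received from foreign subsidiaries of resident firms 115.5, dividends paid to foreign shareholders of resident firms 275.6.)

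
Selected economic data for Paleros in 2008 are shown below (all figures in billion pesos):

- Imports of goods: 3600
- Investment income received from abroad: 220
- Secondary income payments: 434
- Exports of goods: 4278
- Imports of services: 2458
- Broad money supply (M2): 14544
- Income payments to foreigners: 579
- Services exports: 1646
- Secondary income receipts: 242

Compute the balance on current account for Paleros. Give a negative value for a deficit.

-685

Goods balance = 4278 - 3600 = 678
Services balance = 1646 - 2458 = -812
Trade balance (goods + services) = 678 + (-812) = -134
Net primary income = 220 - 579 = -359
Net secondary income = 242 - 434 = -192
Current account = -134 + (-359) + (-192) = -685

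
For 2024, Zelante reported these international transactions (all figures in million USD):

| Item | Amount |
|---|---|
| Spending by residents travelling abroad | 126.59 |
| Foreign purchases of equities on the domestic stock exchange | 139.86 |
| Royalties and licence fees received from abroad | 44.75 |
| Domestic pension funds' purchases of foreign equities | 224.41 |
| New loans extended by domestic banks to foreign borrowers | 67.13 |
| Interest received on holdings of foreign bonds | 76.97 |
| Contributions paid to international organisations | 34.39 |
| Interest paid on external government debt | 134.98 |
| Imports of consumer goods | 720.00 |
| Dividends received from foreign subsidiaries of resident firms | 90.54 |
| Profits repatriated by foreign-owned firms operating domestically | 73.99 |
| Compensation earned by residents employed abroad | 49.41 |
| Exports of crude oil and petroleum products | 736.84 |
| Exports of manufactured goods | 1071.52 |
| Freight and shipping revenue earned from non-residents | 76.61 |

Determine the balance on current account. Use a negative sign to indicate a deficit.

1056.69

Goods: 1071.52 - 720.00 + 736.84 = 1088.36
Services: 76.61 + 44.75 - 126.59 = -5.23
Primary income: 49.41 - 73.99 + 76.97 - 134.98 + 90.54 = 7.95
Secondary income: -34.39
Current account = 1088.36 + (-5.23) + 7.95 + (-34.39) = 1056.69
(Excluded from the current account — financial account: foreign purchases of equities on the domestic stock exchange 139.86, domestic pension funds' purchases of foreign equities 224.41, new loans extended by domestic banks to foreign borrowers 67.13.)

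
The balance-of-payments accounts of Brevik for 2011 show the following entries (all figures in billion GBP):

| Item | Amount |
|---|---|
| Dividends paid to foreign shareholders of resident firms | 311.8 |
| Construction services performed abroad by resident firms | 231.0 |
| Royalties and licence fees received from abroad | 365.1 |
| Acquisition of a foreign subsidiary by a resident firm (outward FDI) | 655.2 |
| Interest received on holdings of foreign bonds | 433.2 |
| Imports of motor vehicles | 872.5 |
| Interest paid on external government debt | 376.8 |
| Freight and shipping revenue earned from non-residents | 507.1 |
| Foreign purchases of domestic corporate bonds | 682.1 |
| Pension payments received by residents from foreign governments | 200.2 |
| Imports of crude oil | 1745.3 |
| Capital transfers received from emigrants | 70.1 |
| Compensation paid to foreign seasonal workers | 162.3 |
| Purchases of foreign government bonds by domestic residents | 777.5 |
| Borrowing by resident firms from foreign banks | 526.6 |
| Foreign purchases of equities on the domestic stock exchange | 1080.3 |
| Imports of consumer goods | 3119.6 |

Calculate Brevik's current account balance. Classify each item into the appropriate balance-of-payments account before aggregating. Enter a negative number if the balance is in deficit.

-4851.7

Goods: -1745.3 - 3119.6 - 872.5 = -5737.4
Services: 365.1 + 231.0 + 507.1 = 1103.2
Primary income: 433.2 - 162.3 - 311.8 - 376.8 = -417.7
Secondary income: 200.2
Current account = (-5737.4) + 1103.2 + (-417.7) + 200.2 = -4851.7
(Excluded from the current account — financial account: acquisition of a foreign subsidiary by a resident firm (outward FDI) 655.2, foreign purchases of domestic corporate bonds 682.1, purchases of foreign government bonds by domestic residents 777.5, borrowing by resident firms from foreign banks 526.6, foreign purchases of equities on the domestic stock exchange 1080.3; capital account: capital transfers received from emigrants 70.1.)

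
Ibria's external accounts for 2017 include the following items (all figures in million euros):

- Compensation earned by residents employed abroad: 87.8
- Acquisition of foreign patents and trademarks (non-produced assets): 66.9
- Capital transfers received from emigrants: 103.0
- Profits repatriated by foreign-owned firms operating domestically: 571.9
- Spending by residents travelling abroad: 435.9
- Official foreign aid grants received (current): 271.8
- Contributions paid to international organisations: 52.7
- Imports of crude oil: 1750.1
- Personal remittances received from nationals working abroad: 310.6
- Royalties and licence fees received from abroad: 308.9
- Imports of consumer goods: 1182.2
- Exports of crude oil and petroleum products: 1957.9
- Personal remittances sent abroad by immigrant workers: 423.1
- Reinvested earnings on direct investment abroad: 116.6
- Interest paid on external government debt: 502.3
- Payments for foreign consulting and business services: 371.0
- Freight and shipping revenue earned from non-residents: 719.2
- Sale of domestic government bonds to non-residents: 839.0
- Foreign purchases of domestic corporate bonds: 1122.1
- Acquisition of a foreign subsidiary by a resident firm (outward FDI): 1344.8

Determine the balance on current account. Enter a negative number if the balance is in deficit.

Goods: -1182.2 + 1957.9 - 1750.1 = -974.4
Services: 308.9 - 371.0 + 719.2 - 435.9 = 221.2
Primary income: -571.9 - 502.3 + 116.6 + 87.8 = -869.8
Secondary income: 271.8 - 52.7 - 423.1 + 310.6 = 106.6
Current account = (-974.4) + 221.2 + (-869.8) + 106.6 = -1516.4
(Excluded from the current account — capital account: acquisition of foreign patents and trademarks (non-produced assets) 66.9, capital transfers received from emigrants 103.0; financial account: sale of domestic government bonds to non-residents 839.0, foreign purchases of domestic corporate bonds 1122.1, acquisition of a foreign subsidiary by a resident firm (outward FDI) 1344.8.)

-1516.4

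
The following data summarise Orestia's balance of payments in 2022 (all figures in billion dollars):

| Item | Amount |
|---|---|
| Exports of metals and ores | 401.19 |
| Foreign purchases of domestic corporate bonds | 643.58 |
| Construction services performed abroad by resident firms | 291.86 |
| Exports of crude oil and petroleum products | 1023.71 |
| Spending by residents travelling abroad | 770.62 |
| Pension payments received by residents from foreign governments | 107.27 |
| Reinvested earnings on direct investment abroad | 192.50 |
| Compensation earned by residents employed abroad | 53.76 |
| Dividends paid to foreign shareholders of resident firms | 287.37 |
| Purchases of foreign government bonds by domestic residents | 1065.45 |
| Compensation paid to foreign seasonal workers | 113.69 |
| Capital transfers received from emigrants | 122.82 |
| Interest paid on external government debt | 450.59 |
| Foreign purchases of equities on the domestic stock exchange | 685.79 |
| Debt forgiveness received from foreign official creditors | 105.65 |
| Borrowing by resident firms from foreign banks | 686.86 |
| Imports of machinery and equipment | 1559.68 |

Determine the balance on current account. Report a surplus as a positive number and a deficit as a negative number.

Goods: 1023.71 - 1559.68 + 401.19 = -134.78
Services: 291.86 - 770.62 = -478.76
Primary income: 53.76 - 113.69 + 192.50 - 287.37 - 450.59 = -605.39
Secondary income: 107.27
Current account = (-134.78) + (-478.76) + (-605.39) + 107.27 = -1111.66
(Excluded from the current account — financial account: foreign purchases of domestic corporate bonds 643.58, purchases of foreign government bonds by domestic residents 1065.45, foreign purchases of equities on the domestic stock exchange 685.79, borrowing by resident firms from foreign banks 686.86; capital account: capital transfers received from emigrants 122.82, debt forgiveness received from foreign official creditors 105.65.)

-1111.66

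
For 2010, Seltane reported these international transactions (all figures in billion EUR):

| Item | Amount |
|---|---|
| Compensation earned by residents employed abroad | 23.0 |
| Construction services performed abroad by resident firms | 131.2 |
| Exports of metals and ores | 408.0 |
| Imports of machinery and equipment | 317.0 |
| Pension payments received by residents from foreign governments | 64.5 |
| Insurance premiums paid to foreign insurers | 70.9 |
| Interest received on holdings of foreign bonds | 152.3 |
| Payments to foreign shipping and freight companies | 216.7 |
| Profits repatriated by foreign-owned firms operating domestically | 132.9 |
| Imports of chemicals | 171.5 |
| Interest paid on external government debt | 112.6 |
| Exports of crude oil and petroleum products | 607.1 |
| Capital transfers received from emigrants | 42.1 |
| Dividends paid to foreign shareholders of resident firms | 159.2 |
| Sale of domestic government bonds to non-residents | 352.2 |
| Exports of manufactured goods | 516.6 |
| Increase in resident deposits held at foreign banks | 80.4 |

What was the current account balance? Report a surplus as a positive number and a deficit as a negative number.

721.9

Goods: 408.0 + 607.1 - 317.0 - 171.5 + 516.6 = 1043.2
Services: -216.7 + 131.2 - 70.9 = -156.4
Primary income: 152.3 - 112.6 - 159.2 + 23.0 - 132.9 = -229.4
Secondary income: 64.5
Current account = 1043.2 + (-156.4) + (-229.4) + 64.5 = 721.9
(Excluded from the current account — capital account: capital transfers received from emigrants 42.1; financial account: sale of domestic government bonds to non-residents 352.2, increase in resident deposits held at foreign banks 80.4.)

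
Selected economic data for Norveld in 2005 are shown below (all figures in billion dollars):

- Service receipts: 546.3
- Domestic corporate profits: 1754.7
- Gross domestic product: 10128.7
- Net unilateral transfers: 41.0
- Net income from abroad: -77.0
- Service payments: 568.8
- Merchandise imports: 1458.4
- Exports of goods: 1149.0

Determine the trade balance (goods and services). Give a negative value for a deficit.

-331.9

Goods balance = 1149.0 - 1458.4 = -309.4
Services balance = 546.3 - 568.8 = -22.5
Trade balance (goods + services) = -309.4 + (-22.5) = -331.9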